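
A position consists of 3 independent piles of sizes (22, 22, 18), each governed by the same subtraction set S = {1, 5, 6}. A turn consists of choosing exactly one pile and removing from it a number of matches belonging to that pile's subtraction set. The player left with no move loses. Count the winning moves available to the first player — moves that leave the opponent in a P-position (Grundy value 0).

1

All piles use S = {1, 5, 6}:
n :  0  1  2  3  4  5  6  7  8  9 10 11 12 13 14 15 16 17 18 19 20 21 22
G :  0  1  0  1  0  1  2  3  2  3  2  0  1  0  1  0  1  2  3  2  3  2  0
Pile A: G(22) = 0.
Pile B: G(22) = 0.
Pile C: G(18) = 3.
Combined Grundy value = 0 ⊕ 0 ⊕ 3 = 3.
A winning move leaves total XOR = 0, i.e. changes one component's Grundy value g to g ⊕ X where X is the current total.
Pile A: need g' = 0⊕3 = 3. Options: 22−1→G=2, 22−5→G=2, 22−6→G=1. Hits: 0.
Pile B: need g' = 0⊕3 = 3. Options: 22−1→G=2, 22−5→G=2, 22−6→G=1. Hits: 0.
Pile C: need g' = 3⊕3 = 0. Options: 18−1→G=2, 18−5→G=0, 18−6→G=1. Hits: 1.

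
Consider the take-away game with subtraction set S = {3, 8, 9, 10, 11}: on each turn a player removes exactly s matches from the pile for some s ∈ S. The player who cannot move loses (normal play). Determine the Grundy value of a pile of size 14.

n :  0  1  2  3  4  5  6  7  8  9 10 11 12 13 14
G :  0  0  0  1  1  1  0  0  2  1  1  3  2  2  2

2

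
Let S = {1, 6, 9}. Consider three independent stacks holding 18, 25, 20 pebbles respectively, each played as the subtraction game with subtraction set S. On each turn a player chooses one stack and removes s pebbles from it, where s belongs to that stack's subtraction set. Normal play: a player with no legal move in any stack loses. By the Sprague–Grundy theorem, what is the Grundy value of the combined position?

All stacks use S = {1, 6, 9}:
n :  0  1  2  3  4  5  6  7  8  9 10 11 12 13 14 15 16 17 18 19 20 21 22 23 24 25
G :  0  1  0  1  0  1  2  0  1  2  3  2  0  1  0  1  2  0  1  0  1  2  0  1  0  1
Stack A: G(18) = 1.
Stack B: G(25) = 1.
Stack C: G(20) = 1.
Combined Grundy value = 1 ⊕ 1 ⊕ 1 = 1.

1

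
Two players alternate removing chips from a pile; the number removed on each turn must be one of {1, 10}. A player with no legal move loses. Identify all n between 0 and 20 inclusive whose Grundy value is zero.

0, 2, 4, 6, 8, 11, 13, 15, 17, 19

G(0) = 0
G(1) = mex{0} = 1
G(2) = mex{1} = 0
G(3) = mex{0} = 1
G(4) = mex{1} = 0
G(5) = mex{0} = 1
G(6) = mex{1} = 0
G(7) = mex{0} = 1
G(8) = mex{1} = 0
G(9) = mex{0} = 1
G(10) = mex{1,0} = 2
G(11) = mex{2,1} = 0
G(12) = mex{0,0} = 1
G(13) = mex{1,1} = 0
G(14) = mex{0,0} = 1
G(15) = mex{1,1} = 0
G(16) = mex{0,0} = 1
G(17) = mex{1,1} = 0
G(18) = mex{0,0} = 1
G(19) = mex{1,1} = 0
G(20) = mex{0,2} = 1
P-positions are exactly the n with G(n) = 0.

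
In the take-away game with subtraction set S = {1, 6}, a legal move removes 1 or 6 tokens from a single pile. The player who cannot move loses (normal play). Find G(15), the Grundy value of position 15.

1

G(0) = 0
G(1) = mex{0} = 1
G(2) = mex{1} = 0
G(3) = mex{0} = 1
G(4) = mex{1} = 0
G(5) = mex{0} = 1
G(6) = mex{1,0} = 2
G(7) = mex{2,1} = 0
G(8) = mex{0,0} = 1
G(9) = mex{1,1} = 0
G(10) = mex{0,0} = 1
G(11) = mex{1,1} = 0
G(12) = mex{0,2} = 1
G(13) = mex{1,0} = 2
G(14) = mex{2,1} = 0
G(15) = mex{0,0} = 1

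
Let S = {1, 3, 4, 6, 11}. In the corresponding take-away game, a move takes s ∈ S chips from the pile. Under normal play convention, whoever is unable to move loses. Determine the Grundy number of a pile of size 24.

1

G(0) = 0
G(1) = mex{0} = 1
G(2) = mex{1} = 0
G(3) = mex{0,0} = 1
G(4) = mex{1,1,0} = 2
G(5) = mex{2,0,1} = 3
G(6) = mex{3,1,0,0} = 2
G(7) = mex{2,2,1,1} = 0
G(8) = mex{0,3,2,0} = 1
G(9) = mex{1,2,3,1} = 0
G(10) = mex{0,0,2,2} = 1
G(11) = mex{1,1,0,3,0} = 2
G(12) = mex{2,0,1,2,1} = 3
G(13) = mex{3,1,0,0,0} = 2
G(14) = mex{2,2,1,1,1} = 0
G(15) = mex{0,3,2,0,2} = 1
G(16) = mex{1,2,3,1,3} = 0
G(17) = mex{0,0,2,2,2} = 1
G(18) = mex{1,1,0,3,0} = 2
G(19) = mex{2,0,1,2,1} = 3
G(20) = mex{3,1,0,0,0} = 2
G(21) = mex{2,2,1,1,1} = 0
G(22) = mex{0,3,2,0,2} = 1
G(23) = mex{1,2,3,1,3} = 0
G(24) = mex{0,0,2,2,2} = 1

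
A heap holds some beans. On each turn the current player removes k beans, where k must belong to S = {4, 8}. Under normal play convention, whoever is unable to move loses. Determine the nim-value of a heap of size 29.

1

G(0) = 0
G(1) = mex{} = 0
G(2) = mex{} = 0
G(3) = mex{} = 0
G(4) = mex{0} = 1
G(5) = mex{0} = 1
G(6) = mex{0} = 1
G(7) = mex{0} = 1
G(8) = mex{1,0} = 2
G(9) = mex{1,0} = 2
G(10) = mex{1,0} = 2
G(11) = mex{1,0} = 2
G(12) = mex{2,1} = 0
G(13) = mex{2,1} = 0
G(14) = mex{2,1} = 0
G(15) = mex{2,1} = 0
G(16) = mex{0,2} = 1
G(17) = mex{0,2} = 1
G(18) = mex{0,2} = 1
G(19) = mex{0,2} = 1
G(20) = mex{1,0} = 2
G(21) = mex{1,0} = 2
G(22) = mex{1,0} = 2
G(23) = mex{1,0} = 2
G(24) = mex{2,1} = 0
G(25) = mex{2,1} = 0
G(26) = mex{2,1} = 0
G(27) = mex{2,1} = 0
G(28) = mex{0,2} = 1
G(29) = mex{0,2} = 1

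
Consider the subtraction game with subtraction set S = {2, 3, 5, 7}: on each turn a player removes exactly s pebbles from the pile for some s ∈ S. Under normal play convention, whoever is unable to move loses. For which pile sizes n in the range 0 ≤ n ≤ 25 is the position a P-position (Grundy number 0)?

G(0) = 0
G(1) = mex{} = 0
G(2) = mex{0} = 1
G(3) = mex{0,0} = 1
G(4) = mex{1,0} = 2
G(5) = mex{1,1,0} = 2
G(6) = mex{2,1,0} = 3
G(7) = mex{2,2,1,0} = 3
G(8) = mex{3,2,1,0} = 4
G(9) = mex{3,3,2,1} = 0
G(10) = mex{4,3,2,1} = 0
G(11) = mex{0,4,3,2} = 1
G(12) = mex{0,0,3,2} = 1
G(13) = mex{1,0,4,3} = 2
G(14) = mex{1,1,0,3} = 2
G(15) = mex{2,1,0,4} = 3
G(16) = mex{2,2,1,0} = 3
G(17) = mex{3,2,1,0} = 4
G(18) = mex{3,3,2,1} = 0
G(19) = mex{4,3,2,1} = 0
G(20) = mex{0,4,3,2} = 1
G(21) = mex{0,0,3,2} = 1
G(22) = mex{1,0,4,3} = 2
G(23) = mex{1,1,0,3} = 2
G(24) = mex{2,1,0,4} = 3
G(25) = mex{2,2,1,0} = 3
P-positions are exactly the n with G(n) = 0.

0, 1, 9, 10, 18, 19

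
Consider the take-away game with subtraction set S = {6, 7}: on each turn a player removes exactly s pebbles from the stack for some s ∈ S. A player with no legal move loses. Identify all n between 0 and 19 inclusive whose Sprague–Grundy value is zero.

0, 1, 2, 3, 4, 5, 13, 14, 15, 16, 17, 18

G(0) = 0
G(1) = mex{} = 0
G(2) = mex{} = 0
G(3) = mex{} = 0
G(4) = mex{} = 0
G(5) = mex{} = 0
G(6) = mex{0} = 1
G(7) = mex{0,0} = 1
G(8) = mex{0,0} = 1
G(9) = mex{0,0} = 1
G(10) = mex{0,0} = 1
G(11) = mex{0,0} = 1
G(12) = mex{1,0} = 2
G(13) = mex{1,1} = 0
G(14) = mex{1,1} = 0
G(15) = mex{1,1} = 0
G(16) = mex{1,1} = 0
G(17) = mex{1,1} = 0
G(18) = mex{2,1} = 0
G(19) = mex{0,2} = 1
P-positions are exactly the n with G(n) = 0.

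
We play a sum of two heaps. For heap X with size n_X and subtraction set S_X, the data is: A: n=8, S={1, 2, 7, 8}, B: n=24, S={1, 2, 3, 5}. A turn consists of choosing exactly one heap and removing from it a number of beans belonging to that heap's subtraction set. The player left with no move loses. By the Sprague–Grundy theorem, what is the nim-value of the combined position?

Heap A, S = {1, 2, 7, 8}:
G(0) = 0
G(1) = mex{0} = 1
G(2) = mex{1,0} = 2
G(3) = mex{2,1} = 0
G(4) = mex{0,2} = 1
G(5) = mex{1,0} = 2
G(6) = mex{2,1} = 0
G(7) = mex{0,2,0} = 1
G(8) = mex{1,0,1,0} = 2
G_A(8) = 2.
Heap B, S = {1, 2, 3, 5}:
n :  0  1  2  3  4  5  6  7  8  9 10 11 12 13 14 15 16 17 18 19 20 21 22 23 24
G :  0  1  2  3  0  1  2  3  0  1  2  3  0  1  2  3  0  1  2  3  0  1  2  3  0
G_B(24) = 0.
Combined Grundy value = 2 ⊕ 0 = 2.

2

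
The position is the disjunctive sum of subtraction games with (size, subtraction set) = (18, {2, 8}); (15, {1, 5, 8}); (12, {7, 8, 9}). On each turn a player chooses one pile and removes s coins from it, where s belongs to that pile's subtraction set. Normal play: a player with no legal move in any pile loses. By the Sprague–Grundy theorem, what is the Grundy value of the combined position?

3

Pile A, S = {2, 8}:
n :  0  1  2  3  4  5  6  7  8  9 10 11 12 13 14 15 16 17 18
G :  0  0  1  1  0  0  1  1  2  2  0  0  1  1  0  0  1  1  2
G_A(18) = 2.
Pile B, S = {1, 5, 8}:
G(0) = 0
G(1) = mex{0} = 1
G(2) = mex{1} = 0
G(3) = mex{0} = 1
G(4) = mex{1} = 0
G(5) = mex{0,0} = 1
G(6) = mex{1,1} = 0
G(7) = mex{0,0} = 1
G(8) = mex{1,1,0} = 2
G(9) = mex{2,0,1} = 3
G(10) = mex{3,1,0} = 2
G(11) = mex{2,0,1} = 3
G(12) = mex{3,1,0} = 2
G(13) = mex{2,2,1} = 0
G(14) = mex{0,3,0} = 1
G(15) = mex{1,2,1} = 0
G_B(15) = 0.
Pile C, S = {7, 8, 9}:
G(0) = 0
G(1) = mex{} = 0
G(2) = mex{} = 0
G(3) = mex{} = 0
G(4) = mex{} = 0
G(5) = mex{} = 0
G(6) = mex{} = 0
G(7) = mex{0} = 1
G(8) = mex{0,0} = 1
G(9) = mex{0,0,0} = 1
G(10) = mex{0,0,0} = 1
G(11) = mex{0,0,0} = 1
G(12) = mex{0,0,0} = 1
G_C(12) = 1.
Combined Grundy value = 2 ⊕ 0 ⊕ 1 = 3.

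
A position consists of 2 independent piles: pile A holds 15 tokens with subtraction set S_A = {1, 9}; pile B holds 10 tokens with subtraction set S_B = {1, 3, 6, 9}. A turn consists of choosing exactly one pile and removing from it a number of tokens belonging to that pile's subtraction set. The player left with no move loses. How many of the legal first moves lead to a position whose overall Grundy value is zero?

Pile A, S = {1, 9}:
n :  0  1  2  3  4  5  6  7  8  9 10 11 12 13 14 15
G :  0  1  0  1  0  1  0  1  0  1  0  1  0  1  0  1
G_A(15) = 1.
Pile B, S = {1, 3, 6, 9}:
n :  0  1  2  3  4  5  6  7  8  9 10
G :  0  1  0  1  0  1  2  3  2  3  2
G_B(10) = 2.
Combined Grundy value = 1 ⊕ 2 = 3.
A winning move leaves total XOR = 0, i.e. changes one component's Grundy value g to g ⊕ X where X is the current total.
Pile A: need g' = 1⊕3 = 2. Options: 15−1→G=0, 15−9→G=0. Hits: 0.
Pile B: need g' = 2⊕3 = 1. Options: 10−1→G=3, 10−3→G=3, 10−6→G=0, 10−9→G=1. Hits: 1.

1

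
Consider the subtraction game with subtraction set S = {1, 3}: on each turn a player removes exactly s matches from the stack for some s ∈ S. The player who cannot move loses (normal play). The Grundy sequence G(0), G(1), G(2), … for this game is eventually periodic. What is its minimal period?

2

n :  0  1  2  3  4  5  6  7  8  9 10 11 12 13 14
G :  0  1  0  1  0  1  0  1  0  1  0  1  0  1  0
G(n+2) = G(n) holds for n = 0,…,2 (a full window of length max(S) = 3), so the sequence is purely periodic with period 2.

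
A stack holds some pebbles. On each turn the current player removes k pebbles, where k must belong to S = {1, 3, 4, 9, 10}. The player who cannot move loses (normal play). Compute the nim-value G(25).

3

G(0) = 0
G(1) = mex{0} = 1
G(2) = mex{1} = 0
G(3) = mex{0,0} = 1
G(4) = mex{1,1,0} = 2
G(5) = mex{2,0,1} = 3
G(6) = mex{3,1,0} = 2
G(7) = mex{2,2,1} = 0
G(8) = mex{0,3,2} = 1
G(9) = mex{1,2,3,0} = 4
G(10) = mex{4,0,2,1,0} = 3
G(11) = mex{3,1,0,0,1} = 2
G(12) = mex{2,4,1,1,0} = 3
G(13) = mex{3,3,4,2,1} = 0
G(14) = mex{0,2,3,3,2} = 1
G(15) = mex{1,3,2,2,3} = 0
G(16) = mex{0,0,3,0,2} = 1
G(17) = mex{1,1,0,1,0} = 2
G(18) = mex{2,0,1,4,1} = 3
G(19) = mex{3,1,0,3,4} = 2
G(20) = mex{2,2,1,2,3} = 0
G(21) = mex{0,3,2,3,2} = 1
G(22) = mex{1,2,3,0,3} = 4
G(23) = mex{4,0,2,1,0} = 3
G(24) = mex{3,1,0,0,1} = 2
G(25) = mex{2,4,1,1,0} = 3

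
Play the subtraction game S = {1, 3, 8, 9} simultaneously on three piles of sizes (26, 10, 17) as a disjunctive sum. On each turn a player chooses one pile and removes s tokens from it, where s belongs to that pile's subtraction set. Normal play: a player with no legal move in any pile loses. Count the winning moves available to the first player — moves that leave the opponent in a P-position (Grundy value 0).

All piles use S = {1, 3, 8, 9}:
n :  0  1  2  3  4  5  6  7  8  9 10 11 12 13 14 15 16 17 18 19 20 21 22 23 24 25 26
G :  0  1  0  1  0  1  0  1  2  3  2  3  2  3  2  3  0  1  0  1  0  1  0  1  2  3  2
Pile A: G(26) = 2.
Pile B: G(10) = 2.
Pile C: G(17) = 1.
Combined Grundy value = 2 ⊕ 2 ⊕ 1 = 1.
A winning move leaves total XOR = 0, i.e. changes one component's Grundy value g to g ⊕ X where X is the current total.
Pile A: need g' = 2⊕1 = 3. Options: 26−1→G=3, 26−3→G=1, 26−8→G=0, 26−9→G=1. Hits: 1.
Pile B: need g' = 2⊕1 = 3. Options: 10−1→G=3, 10−3→G=1, 10−8→G=0, 10−9→G=1. Hits: 1.
Pile C: need g' = 1⊕1 = 0. Options: 17−1→G=0, 17−3→G=2, 17−8→G=3, 17−9→G=2. Hits: 1.

3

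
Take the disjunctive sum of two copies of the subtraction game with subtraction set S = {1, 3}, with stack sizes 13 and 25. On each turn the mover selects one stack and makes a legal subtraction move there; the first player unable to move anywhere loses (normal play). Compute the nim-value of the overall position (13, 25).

0

All stacks use S = {1, 3}:
n :  0  1  2  3  4  5  6  7  8  9 10 11 12 13 14 15 16 17 18 19 20 21 22 23 24 25
G :  0  1  0  1  0  1  0  1  0  1  0  1  0  1  0  1  0  1  0  1  0  1  0  1  0  1
Stack A: G(13) = 1.
Stack B: G(25) = 1.
Combined Grundy value = 1 ⊕ 1 = 0.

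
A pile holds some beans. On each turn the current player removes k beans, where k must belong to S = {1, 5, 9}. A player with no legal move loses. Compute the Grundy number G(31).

n :  0  1  2  3  4  5  6  7  8  9 10 11 12 13 14 15 16 17 18 19 20 21 22 23 24 25 26 27 28 29 30 31
G :  0  1  0  1  0  1  0  1  0  1  0  1  0  1  0  1  0  1  0  1  0  1  0  1  0  1  0  1  0  1  0  1

1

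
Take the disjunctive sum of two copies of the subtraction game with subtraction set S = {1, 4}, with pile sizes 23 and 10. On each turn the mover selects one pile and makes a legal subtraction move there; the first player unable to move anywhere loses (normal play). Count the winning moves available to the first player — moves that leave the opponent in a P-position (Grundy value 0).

All piles use S = {1, 4}:
n :  0  1  2  3  4  5  6  7  8  9 10 11 12 13 14 15 16 17 18 19 20 21 22 23
G :  0  1  0  1  2  0  1  0  1  2  0  1  0  1  2  0  1  0  1  2  0  1  0  1
Pile A: G(23) = 1.
Pile B: G(10) = 0.
Combined Grundy value = 1 ⊕ 0 = 1.
A winning move leaves total XOR = 0, i.e. changes one component's Grundy value g to g ⊕ X where X is the current total.
Pile A: need g' = 1⊕1 = 0. Options: 23−1→G=0, 23−4→G=2. Hits: 1.
Pile B: need g' = 0⊕1 = 1. Options: 10−1→G=2, 10−4→G=1. Hits: 1.

2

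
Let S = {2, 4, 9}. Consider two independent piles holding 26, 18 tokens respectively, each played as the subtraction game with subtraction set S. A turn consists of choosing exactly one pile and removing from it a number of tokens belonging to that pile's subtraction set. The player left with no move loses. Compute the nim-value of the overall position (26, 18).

All piles use S = {2, 4, 9}:
n :  0  1  2  3  4  5  6  7  8  9 10 11 12 13 14 15 16 17 18 19 20 21 22 23 24 25 26
G :  0  0  1  1  2  2  0  0  1  1  2  2  0  0  1  1  2  2  0  0  1  1  2  2  0  0  1
Pile A: G(26) = 1.
Pile B: G(18) = 0.
Combined Grundy value = 1 ⊕ 0 = 1.

1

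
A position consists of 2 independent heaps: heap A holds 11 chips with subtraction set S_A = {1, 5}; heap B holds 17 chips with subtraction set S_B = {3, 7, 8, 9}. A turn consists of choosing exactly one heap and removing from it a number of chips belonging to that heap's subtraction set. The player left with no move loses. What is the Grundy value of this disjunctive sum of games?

1

Heap A, S = {1, 5}:
G(0) = 0
G(1) = mex{0} = 1
G(2) = mex{1} = 0
G(3) = mex{0} = 1
G(4) = mex{1} = 0
G(5) = mex{0,0} = 1
G(6) = mex{1,1} = 0
G(7) = mex{0,0} = 1
G(8) = mex{1,1} = 0
G(9) = mex{0,0} = 1
G(10) = mex{1,1} = 0
G(11) = mex{0,0} = 1
G_A(11) = 1.
Heap B, S = {3, 7, 8, 9}:
G(0) = 0
G(1) = mex{} = 0
G(2) = mex{} = 0
G(3) = mex{0} = 1
G(4) = mex{0} = 1
G(5) = mex{0} = 1
G(6) = mex{1} = 0
G(7) = mex{1,0} = 2
G(8) = mex{1,0,0} = 2
G(9) = mex{0,0,0,0} = 1
G(10) = mex{2,1,0,0} = 3
G(11) = mex{2,1,1,0} = 3
G(12) = mex{1,1,1,1} = 0
G(13) = mex{3,0,1,1} = 2
G(14) = mex{3,2,0,1} = 4
G(15) = mex{0,2,2,0} = 1
G(16) = mex{2,1,2,2} = 0
G(17) = mex{4,3,1,2} = 0
G_B(17) = 0.
Combined Grundy value = 1 ⊕ 0 = 1.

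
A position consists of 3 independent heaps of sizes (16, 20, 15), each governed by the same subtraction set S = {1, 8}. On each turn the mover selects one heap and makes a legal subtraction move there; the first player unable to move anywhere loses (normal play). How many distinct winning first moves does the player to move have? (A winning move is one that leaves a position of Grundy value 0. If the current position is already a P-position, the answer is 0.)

5

All heaps use S = {1, 8}:
n :  0  1  2  3  4  5  6  7  8  9 10 11 12 13 14 15 16 17 18 19 20
G :  0  1  0  1  0  1  0  1  2  0  1  0  1  0  1  0  1  2  0  1  0
Heap A: G(16) = 1.
Heap B: G(20) = 0.
Heap C: G(15) = 0.
Combined Grundy value = 1 ⊕ 0 ⊕ 0 = 1.
A winning move leaves total XOR = 0, i.e. changes one component's Grundy value g to g ⊕ X where X is the current total.
Heap A: need g' = 1⊕1 = 0. Options: 16−1→G=0, 16−8→G=2. Hits: 1.
Heap B: need g' = 0⊕1 = 1. Options: 20−1→G=1, 20−8→G=1. Hits: 2.
Heap C: need g' = 0⊕1 = 1. Options: 15−1→G=1, 15−8→G=1. Hits: 2.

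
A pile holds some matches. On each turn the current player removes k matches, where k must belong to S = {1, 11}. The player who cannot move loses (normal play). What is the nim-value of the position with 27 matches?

G(0) = 0
G(1) = mex{0} = 1
G(2) = mex{1} = 0
G(3) = mex{0} = 1
G(4) = mex{1} = 0
G(5) = mex{0} = 1
G(6) = mex{1} = 0
G(7) = mex{0} = 1
G(8) = mex{1} = 0
G(9) = mex{0} = 1
G(10) = mex{1} = 0
G(11) = mex{0,0} = 1
G(12) = mex{1,1} = 0
G(13) = mex{0,0} = 1
G(14) = mex{1,1} = 0
G(15) = mex{0,0} = 1
G(16) = mex{1,1} = 0
G(17) = mex{0,0} = 1
G(18) = mex{1,1} = 0
G(19) = mex{0,0} = 1
G(20) = mex{1,1} = 0
G(21) = mex{0,0} = 1
G(22) = mex{1,1} = 0
G(23) = mex{0,0} = 1
G(24) = mex{1,1} = 0
G(25) = mex{0,0} = 1
G(26) = mex{1,1} = 0
G(27) = mex{0,0} = 1

1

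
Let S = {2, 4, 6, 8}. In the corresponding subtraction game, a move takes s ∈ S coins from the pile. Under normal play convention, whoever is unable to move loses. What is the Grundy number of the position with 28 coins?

G(0) = 0
G(1) = mex{} = 0
G(2) = mex{0} = 1
G(3) = mex{0} = 1
G(4) = mex{1,0} = 2
G(5) = mex{1,0} = 2
G(6) = mex{2,1,0} = 3
G(7) = mex{2,1,0} = 3
G(8) = mex{3,2,1,0} = 4
G(9) = mex{3,2,1,0} = 4
G(10) = mex{4,3,2,1} = 0
G(11) = mex{4,3,2,1} = 0
G(12) = mex{0,4,3,2} = 1
G(13) = mex{0,4,3,2} = 1
G(14) = mex{1,0,4,3} = 2
G(15) = mex{1,0,4,3} = 2
G(16) = mex{2,1,0,4} = 3
G(17) = mex{2,1,0,4} = 3
G(18) = mex{3,2,1,0} = 4
G(19) = mex{3,2,1,0} = 4
G(20) = mex{4,3,2,1} = 0
G(21) = mex{4,3,2,1} = 0
G(22) = mex{0,4,3,2} = 1
G(23) = mex{0,4,3,2} = 1
G(24) = mex{1,0,4,3} = 2
G(25) = mex{1,0,4,3} = 2
G(26) = mex{2,1,0,4} = 3
G(27) = mex{2,1,0,4} = 3
G(28) = mex{3,2,1,0} = 4

4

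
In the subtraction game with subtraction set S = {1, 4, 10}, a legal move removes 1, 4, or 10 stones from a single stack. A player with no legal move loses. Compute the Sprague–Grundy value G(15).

3

n :  0  1  2  3  4  5  6  7  8  9 10 11 12 13 14 15
G :  0  1  0  1  2  0  1  0  1  2  3  2  3  0  1  3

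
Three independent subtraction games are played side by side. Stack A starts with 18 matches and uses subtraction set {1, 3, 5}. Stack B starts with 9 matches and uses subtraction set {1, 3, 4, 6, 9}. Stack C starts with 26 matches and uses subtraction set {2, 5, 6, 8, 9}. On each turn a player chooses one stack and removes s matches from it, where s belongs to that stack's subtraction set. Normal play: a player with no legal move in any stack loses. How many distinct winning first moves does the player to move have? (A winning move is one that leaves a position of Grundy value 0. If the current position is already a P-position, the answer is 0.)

Stack A, S = {1, 3, 5}:
G(0) = 0
G(1) = mex{0} = 1
G(2) = mex{1} = 0
G(3) = mex{0,0} = 1
G(4) = mex{1,1} = 0
G(5) = mex{0,0,0} = 1
G(6) = mex{1,1,1} = 0
G(7) = mex{0,0,0} = 1
G(8) = mex{1,1,1} = 0
G(9) = mex{0,0,0} = 1
G(10) = mex{1,1,1} = 0
G(11) = mex{0,0,0} = 1
G(12) = mex{1,1,1} = 0
G(13) = mex{0,0,0} = 1
G(14) = mex{1,1,1} = 0
G(15) = mex{0,0,0} = 1
G(16) = mex{1,1,1} = 0
G(17) = mex{0,0,0} = 1
G(18) = mex{1,1,1} = 0
G_A(18) = 0.
Stack B, S = {1, 3, 4, 6, 9}:
G(0) = 0
G(1) = mex{0} = 1
G(2) = mex{1} = 0
G(3) = mex{0,0} = 1
G(4) = mex{1,1,0} = 2
G(5) = mex{2,0,1} = 3
G(6) = mex{3,1,0,0} = 2
G(7) = mex{2,2,1,1} = 0
G(8) = mex{0,3,2,0} = 1
G(9) = mex{1,2,3,1,0} = 4
G_B(9) = 4.
Stack C, S = {2, 5, 6, 8, 9}:
G(0) = 0
G(1) = mex{} = 0
G(2) = mex{0} = 1
G(3) = mex{0} = 1
G(4) = mex{1} = 0
G(5) = mex{1,0} = 2
G(6) = mex{0,0,0} = 1
G(7) = mex{2,1,0} = 3
G(8) = mex{1,1,1,0} = 2
G(9) = mex{3,0,1,0,0} = 2
G(10) = mex{2,2,0,1,0} = 3
G(11) = mex{2,1,2,1,1} = 0
G(12) = mex{3,3,1,0,1} = 2
G(13) = mex{0,2,3,2,0} = 1
G(14) = mex{2,2,2,1,2} = 0
G(15) = mex{1,3,2,3,1} = 0
G(16) = mex{0,0,3,2,3} = 1
G(17) = mex{0,2,0,2,2} = 1
G(18) = mex{1,1,2,3,2} = 0
G(19) = mex{1,0,1,0,3} = 2
G(20) = mex{0,0,0,2,0} = 1
G(21) = mex{2,1,0,1,2} = 3
G(22) = mex{1,1,1,0,1} = 2
G(23) = mex{3,0,1,0,0} = 2
G(24) = mex{2,2,0,1,0} = 3
G(25) = mex{2,1,2,1,1} = 0
G(26) = mex{3,3,1,0,1} = 2
G_C(26) = 2.
Combined Grundy value = 0 ⊕ 4 ⊕ 2 = 6.
A winning move leaves total XOR = 0, i.e. changes one component's Grundy value g to g ⊕ X where X is the current total.
Stack A: need g' = 0⊕6 = 6. Options: 18−1→G=1, 18−3→G=1, 18−5→G=1. Hits: 0.
Stack B: need g' = 4⊕6 = 2. Options: 9−1→G=1, 9−3→G=2, 9−4→G=3, 9−6→G=1, 9−9→G=0. Hits: 1.
Stack C: need g' = 2⊕6 = 4. Options: 26−2→G=3, 26−5→G=3, 26−6→G=1, 26−8→G=0, 26−9→G=1. Hits: 0.

1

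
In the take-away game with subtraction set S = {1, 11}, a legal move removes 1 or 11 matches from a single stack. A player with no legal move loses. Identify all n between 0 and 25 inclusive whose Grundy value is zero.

0, 2, 4, 6, 8, 10, 12, 14, 16, 18, 20, 22, 24

G(0) = 0
G(1) = mex{0} = 1
G(2) = mex{1} = 0
G(3) = mex{0} = 1
G(4) = mex{1} = 0
G(5) = mex{0} = 1
G(6) = mex{1} = 0
G(7) = mex{0} = 1
G(8) = mex{1} = 0
G(9) = mex{0} = 1
G(10) = mex{1} = 0
G(11) = mex{0,0} = 1
G(12) = mex{1,1} = 0
G(13) = mex{0,0} = 1
G(14) = mex{1,1} = 0
G(15) = mex{0,0} = 1
G(16) = mex{1,1} = 0
G(17) = mex{0,0} = 1
G(18) = mex{1,1} = 0
G(19) = mex{0,0} = 1
G(20) = mex{1,1} = 0
G(21) = mex{0,0} = 1
G(22) = mex{1,1} = 0
G(23) = mex{0,0} = 1
G(24) = mex{1,1} = 0
G(25) = mex{0,0} = 1
P-positions are exactly the n with G(n) = 0.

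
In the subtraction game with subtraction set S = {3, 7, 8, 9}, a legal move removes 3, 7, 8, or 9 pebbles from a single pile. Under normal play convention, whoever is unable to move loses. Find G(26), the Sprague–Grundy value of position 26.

3

G(0) = 0
G(1) = mex{} = 0
G(2) = mex{} = 0
G(3) = mex{0} = 1
G(4) = mex{0} = 1
G(5) = mex{0} = 1
G(6) = mex{1} = 0
G(7) = mex{1,0} = 2
G(8) = mex{1,0,0} = 2
G(9) = mex{0,0,0,0} = 1
G(10) = mex{2,1,0,0} = 3
G(11) = mex{2,1,1,0} = 3
G(12) = mex{1,1,1,1} = 0
G(13) = mex{3,0,1,1} = 2
G(14) = mex{3,2,0,1} = 4
G(15) = mex{0,2,2,0} = 1
G(16) = mex{2,1,2,2} = 0
G(17) = mex{4,3,1,2} = 0
G(18) = mex{1,3,3,1} = 0
G(19) = mex{0,0,3,3} = 1
G(20) = mex{0,2,0,3} = 1
G(21) = mex{0,4,2,0} = 1
G(22) = mex{1,1,4,2} = 0
G(23) = mex{1,0,1,4} = 2
G(24) = mex{1,0,0,1} = 2
G(25) = mex{0,0,0,0} = 1
G(26) = mex{2,1,0,0} = 3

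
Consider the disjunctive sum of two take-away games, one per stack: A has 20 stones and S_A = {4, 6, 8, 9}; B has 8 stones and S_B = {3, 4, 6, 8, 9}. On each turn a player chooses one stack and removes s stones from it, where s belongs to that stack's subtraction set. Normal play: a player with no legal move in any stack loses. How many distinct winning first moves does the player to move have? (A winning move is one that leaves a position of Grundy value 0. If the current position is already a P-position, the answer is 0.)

3

Stack A, S = {4, 6, 8, 9}:
n :  0  1  2  3  4  5  6  7  8  9 10 11 12 13 14 15 16 17 18 19 20
G :  0  0  0  0  1  1  1  1  2  2  2  2  3  0  0  0  0  1  1  1  1
G_A(20) = 1.
Stack B, S = {3, 4, 6, 8, 9}:
G(0) = 0
G(1) = mex{} = 0
G(2) = mex{} = 0
G(3) = mex{0} = 1
G(4) = mex{0,0} = 1
G(5) = mex{0,0} = 1
G(6) = mex{1,0,0} = 2
G(7) = mex{1,1,0} = 2
G(8) = mex{1,1,0,0} = 2
G_B(8) = 2.
Combined Grundy value = 1 ⊕ 2 = 3.
A winning move leaves total XOR = 0, i.e. changes one component's Grundy value g to g ⊕ X where X is the current total.
Stack A: need g' = 1⊕3 = 2. Options: 20−4→G=0, 20−6→G=0, 20−8→G=3, 20−9→G=2. Hits: 1.
Stack B: need g' = 2⊕3 = 1. Options: 8−3→G=1, 8−4→G=1, 8−6→G=0, 8−8→G=0. Hits: 2.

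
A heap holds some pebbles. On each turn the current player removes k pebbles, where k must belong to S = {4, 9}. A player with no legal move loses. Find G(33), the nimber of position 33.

n :  0  1  2  3  4  5  6  7  8  9 10 11 12 13 14 15 16 17 18 19 20 21 22 23 24 25 26 27 28 29 30 31 32 33
G :  0  0  0  0  1  1  1  1  0  2  2  2  1  0  0  0  0  1  1  1  1  0  2  2  2  1  0  0  0  0  1  1  1  1

1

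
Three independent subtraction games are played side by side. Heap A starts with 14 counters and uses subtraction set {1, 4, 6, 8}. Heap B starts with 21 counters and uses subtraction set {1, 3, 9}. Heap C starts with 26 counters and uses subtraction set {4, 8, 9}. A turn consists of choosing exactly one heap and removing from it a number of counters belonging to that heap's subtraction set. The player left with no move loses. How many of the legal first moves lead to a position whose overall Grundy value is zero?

Heap A, S = {1, 4, 6, 8}:
n :  0  1  2  3  4  5  6  7  8  9 10 11 12 13 14
G :  0  1  0  1  2  0  1  0  1  2  3  2  0  1  0
G_A(14) = 0.
Heap B, S = {1, 3, 9}:
G(0) = 0
G(1) = mex{0} = 1
G(2) = mex{1} = 0
G(3) = mex{0,0} = 1
G(4) = mex{1,1} = 0
G(5) = mex{0,0} = 1
G(6) = mex{1,1} = 0
G(7) = mex{0,0} = 1
G(8) = mex{1,1} = 0
G(9) = mex{0,0,0} = 1
G(10) = mex{1,1,1} = 0
G(11) = mex{0,0,0} = 1
G(12) = mex{1,1,1} = 0
G(13) = mex{0,0,0} = 1
G(14) = mex{1,1,1} = 0
G(15) = mex{0,0,0} = 1
G(16) = mex{1,1,1} = 0
G(17) = mex{0,0,0} = 1
G(18) = mex{1,1,1} = 0
G(19) = mex{0,0,0} = 1
G(20) = mex{1,1,1} = 0
G(21) = mex{0,0,0} = 1
G_B(21) = 1.
Heap C, S = {4, 8, 9}:
G(0) = 0
G(1) = mex{} = 0
G(2) = mex{} = 0
G(3) = mex{} = 0
G(4) = mex{0} = 1
G(5) = mex{0} = 1
G(6) = mex{0} = 1
G(7) = mex{0} = 1
G(8) = mex{1,0} = 2
G(9) = mex{1,0,0} = 2
G(10) = mex{1,0,0} = 2
G(11) = mex{1,0,0} = 2
G(12) = mex{2,1,0} = 3
G(13) = mex{2,1,1} = 0
G(14) = mex{2,1,1} = 0
G(15) = mex{2,1,1} = 0
G(16) = mex{3,2,1} = 0
G(17) = mex{0,2,2} = 1
G(18) = mex{0,2,2} = 1
G(19) = mex{0,2,2} = 1
G(20) = mex{0,3,2} = 1
G(21) = mex{1,0,3} = 2
G(22) = mex{1,0,0} = 2
G(23) = mex{1,0,0} = 2
G(24) = mex{1,0,0} = 2
G(25) = mex{2,1,0} = 3
G(26) = mex{2,1,1} = 0
G_C(26) = 0.
Combined Grundy value = 0 ⊕ 1 ⊕ 0 = 1.
A winning move leaves total XOR = 0, i.e. changes one component's Grundy value g to g ⊕ X where X is the current total.
Heap A: need g' = 0⊕1 = 1. Options: 14−1→G=1, 14−4→G=3, 14−6→G=1, 14−8→G=1. Hits: 3.
Heap B: need g' = 1⊕1 = 0. Options: 21−1→G=0, 21−3→G=0, 21−9→G=0. Hits: 3.
Heap C: need g' = 0⊕1 = 1. Options: 26−4→G=2, 26−8→G=1, 26−9→G=1. Hits: 2.

8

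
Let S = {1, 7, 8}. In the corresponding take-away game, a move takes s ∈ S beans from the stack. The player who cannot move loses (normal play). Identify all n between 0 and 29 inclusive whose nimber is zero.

0, 2, 4, 6, 15, 17, 19, 21

G(0) = 0
G(1) = mex{0} = 1
G(2) = mex{1} = 0
G(3) = mex{0} = 1
G(4) = mex{1} = 0
G(5) = mex{0} = 1
G(6) = mex{1} = 0
G(7) = mex{0,0} = 1
G(8) = mex{1,1,0} = 2
G(9) = mex{2,0,1} = 3
G(10) = mex{3,1,0} = 2
G(11) = mex{2,0,1} = 3
G(12) = mex{3,1,0} = 2
G(13) = mex{2,0,1} = 3
G(14) = mex{3,1,0} = 2
G(15) = mex{2,2,1} = 0
G(16) = mex{0,3,2} = 1
G(17) = mex{1,2,3} = 0
G(18) = mex{0,3,2} = 1
G(19) = mex{1,2,3} = 0
G(20) = mex{0,3,2} = 1
G(21) = mex{1,2,3} = 0
G(22) = mex{0,0,2} = 1
G(23) = mex{1,1,0} = 2
G(24) = mex{2,0,1} = 3
G(25) = mex{3,1,0} = 2
G(26) = mex{2,0,1} = 3
G(27) = mex{3,1,0} = 2
G(28) = mex{2,0,1} = 3
G(29) = mex{3,1,0} = 2
P-positions are exactly the n with G(n) = 0.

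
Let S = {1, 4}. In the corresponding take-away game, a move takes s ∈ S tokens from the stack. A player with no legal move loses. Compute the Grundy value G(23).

1

n :  0  1  2  3  4  5  6  7  8  9 10 11 12 13 14 15 16 17 18 19 20 21 22 23
G :  0  1  0  1  2  0  1  0  1  2  0  1  0  1  2  0  1  0  1  2  0  1  0  1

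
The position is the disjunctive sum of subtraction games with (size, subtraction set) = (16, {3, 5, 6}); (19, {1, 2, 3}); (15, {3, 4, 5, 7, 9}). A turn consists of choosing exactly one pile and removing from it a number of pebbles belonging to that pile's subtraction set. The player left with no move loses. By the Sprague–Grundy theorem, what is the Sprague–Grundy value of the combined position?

0

Pile A, S = {3, 5, 6}:
G(0) = 0
G(1) = mex{} = 0
G(2) = mex{} = 0
G(3) = mex{0} = 1
G(4) = mex{0} = 1
G(5) = mex{0,0} = 1
G(6) = mex{1,0,0} = 2
G(7) = mex{1,0,0} = 2
G(8) = mex{1,1,0} = 2
G(9) = mex{2,1,1} = 0
G(10) = mex{2,1,1} = 0
G(11) = mex{2,2,1} = 0
G(12) = mex{0,2,2} = 1
G(13) = mex{0,2,2} = 1
G(14) = mex{0,0,2} = 1
G(15) = mex{1,0,0} = 2
G(16) = mex{1,0,0} = 2
G_A(16) = 2.
Pile B, S = {1, 2, 3}:
n :  0  1  2  3  4  5  6  7  8  9 10 11 12 13 14 15 16 17 18 19
G :  0  1  2  3  0  1  2  3  0  1  2  3  0  1  2  3  0  1  2  3
G_B(19) = 3.
Pile C, S = {3, 4, 5, 7, 9}:
G(0) = 0
G(1) = mex{} = 0
G(2) = mex{} = 0
G(3) = mex{0} = 1
G(4) = mex{0,0} = 1
G(5) = mex{0,0,0} = 1
G(6) = mex{1,0,0} = 2
G(7) = mex{1,1,0,0} = 2
G(8) = mex{1,1,1,0} = 2
G(9) = mex{2,1,1,0,0} = 3
G(10) = mex{2,2,1,1,0} = 3
G(11) = mex{2,2,2,1,0} = 3
G(12) = mex{3,2,2,1,1} = 0
G(13) = mex{3,3,2,2,1} = 0
G(14) = mex{3,3,3,2,1} = 0
G(15) = mex{0,3,3,2,2} = 1
G_C(15) = 1.
Combined Grundy value = 2 ⊕ 3 ⊕ 1 = 0.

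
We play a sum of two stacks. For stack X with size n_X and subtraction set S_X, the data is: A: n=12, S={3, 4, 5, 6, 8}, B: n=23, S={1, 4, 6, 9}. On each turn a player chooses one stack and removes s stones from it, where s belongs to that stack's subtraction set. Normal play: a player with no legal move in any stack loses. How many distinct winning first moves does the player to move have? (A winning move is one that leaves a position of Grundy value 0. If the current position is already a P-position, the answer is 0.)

Stack A, S = {3, 4, 5, 6, 8}:
n :  0  1  2  3  4  5  6  7  8  9 10 11 12
G :  0  0  0  1  1  1  2  2  2  3  3  0  0
G_A(12) = 0.
Stack B, S = {1, 4, 6, 9}:
n :  0  1  2  3  4  5  6  7  8  9 10 11 12 13 14 15 16 17 18 19 20 21 22 23
G :  0  1  0  1  2  0  1  0  1  2  0  1  0  1  2  0  1  0  1  2  0  1  0  1
G_B(23) = 1.
Combined Grundy value = 0 ⊕ 1 = 1.
A winning move leaves total XOR = 0, i.e. changes one component's Grundy value g to g ⊕ X where X is the current total.
Stack A: need g' = 0⊕1 = 1. Options: 12−3→G=3, 12−4→G=2, 12−5→G=2, 12−6→G=2, 12−8→G=1. Hits: 1.
Stack B: need g' = 1⊕1 = 0. Options: 23−1→G=0, 23−4→G=2, 23−6→G=0, 23−9→G=2. Hits: 2.

3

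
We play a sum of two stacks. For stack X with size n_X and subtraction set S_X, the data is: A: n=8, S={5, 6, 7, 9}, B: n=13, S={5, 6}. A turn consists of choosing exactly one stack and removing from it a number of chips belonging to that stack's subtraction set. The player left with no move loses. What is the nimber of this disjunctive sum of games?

1

Stack A, S = {5, 6, 7, 9}:
G(0) = 0
G(1) = mex{} = 0
G(2) = mex{} = 0
G(3) = mex{} = 0
G(4) = mex{} = 0
G(5) = mex{0} = 1
G(6) = mex{0,0} = 1
G(7) = mex{0,0,0} = 1
G(8) = mex{0,0,0} = 1
G_A(8) = 1.
Stack B, S = {5, 6}:
n :  0  1  2  3  4  5  6  7  8  9 10 11 12 13
G :  0  0  0  0  0  1  1  1  1  1  2  0  0  0
G_B(13) = 0.
Combined Grundy value = 1 ⊕ 0 = 1.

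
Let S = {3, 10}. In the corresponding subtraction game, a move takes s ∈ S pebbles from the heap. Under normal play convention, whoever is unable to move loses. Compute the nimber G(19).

G(0) = 0
G(1) = mex{} = 0
G(2) = mex{} = 0
G(3) = mex{0} = 1
G(4) = mex{0} = 1
G(5) = mex{0} = 1
G(6) = mex{1} = 0
G(7) = mex{1} = 0
G(8) = mex{1} = 0
G(9) = mex{0} = 1
G(10) = mex{0,0} = 1
G(11) = mex{0,0} = 1
G(12) = mex{1,0} = 2
G(13) = mex{1,1} = 0
G(14) = mex{1,1} = 0
G(15) = mex{2,1} = 0
G(16) = mex{0,0} = 1
G(17) = mex{0,0} = 1
G(18) = mex{0,0} = 1
G(19) = mex{1,1} = 0

0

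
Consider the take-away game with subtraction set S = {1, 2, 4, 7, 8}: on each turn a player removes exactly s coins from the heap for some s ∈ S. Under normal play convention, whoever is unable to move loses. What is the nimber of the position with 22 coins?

1

n :  0  1  2  3  4  5  6  7  8  9 10 11 12 13 14 15 16 17 18 19 20 21 22
G :  0  1  2  0  1  2  0  1  2  0  1  2  0  1  2  0  1  2  0  1  2  0  1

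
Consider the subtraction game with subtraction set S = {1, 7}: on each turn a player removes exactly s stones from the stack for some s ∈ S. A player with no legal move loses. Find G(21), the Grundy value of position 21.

1

n :  0  1  2  3  4  5  6  7  8  9 10 11 12 13 14 15 16 17 18 19 20 21
G :  0  1  0  1  0  1  0  1  0  1  0  1  0  1  0  1  0  1  0  1  0  1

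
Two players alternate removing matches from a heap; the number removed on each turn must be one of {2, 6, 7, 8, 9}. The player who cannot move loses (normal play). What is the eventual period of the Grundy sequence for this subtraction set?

G(0) = 0
G(1) = mex{} = 0
G(2) = mex{0} = 1
G(3) = mex{0} = 1
G(4) = mex{1} = 0
G(5) = mex{1} = 0
G(6) = mex{0,0} = 1
G(7) = mex{0,0,0} = 1
G(8) = mex{1,1,0,0} = 2
G(9) = mex{1,1,1,0,0} = 2
G(10) = mex{2,0,1,1,0} = 3
G(11) = mex{2,0,0,1,1} = 3
G(12) = mex{3,1,0,0,1} = 2
G(13) = mex{3,1,1,0,0} = 2
G(14) = mex{2,2,1,1,0} = 3
G(15) = mex{2,2,2,1,1} = 0
G(16) = mex{3,3,2,2,1} = 0
G(17) = mex{0,3,3,2,2} = 1
G(18) = mex{0,2,3,3,2} = 1
G(19) = mex{1,2,2,3,3} = 0
G(20) = mex{1,3,2,2,3} = 0
G(21) = mex{0,0,3,2,2} = 1
G(22) = mex{0,0,0,3,2} = 1
G(23) = mex{1,1,0,0,3} = 2
G(24) = mex{1,1,1,0,0} = 2
G(25) = mex{2,0,1,1,0} = 3
G(26) = mex{2,0,0,1,1} = 3
G(27) = mex{3,1,0,0,1} = 2
G(28) = mex{3,1,1,0,0} = 2
G(29) = mex{2,2,1,1,0} = 3
G(30) = mex{2,2,2,1,1} = 0
G(31) = mex{3,3,2,2,1} = 0
G(n+15) = G(n) holds for n = 0,…,8 (a full window of length max(S) = 9), so the sequence is purely periodic with period 15.

15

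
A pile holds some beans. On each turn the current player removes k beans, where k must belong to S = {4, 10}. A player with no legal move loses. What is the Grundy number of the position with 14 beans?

0

n :  0  1  2  3  4  5  6  7  8  9 10 11 12 13 14
G :  0  0  0  0  1  1  1  1  0  0  2  2  1  1  0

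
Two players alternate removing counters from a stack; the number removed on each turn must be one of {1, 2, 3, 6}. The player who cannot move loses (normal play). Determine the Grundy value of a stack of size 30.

2

n :  0  1  2  3  4  5  6  7  8  9 10 11 12 13 14 15 16 17 18 19 20 21 22 23 24 25 26 27 28 29 30
G :  0  1  2  3  0  1  2  3  0  1  2  3  0  1  2  3  0  1  2  3  0  1  2  3  0  1  2  3  0  1  2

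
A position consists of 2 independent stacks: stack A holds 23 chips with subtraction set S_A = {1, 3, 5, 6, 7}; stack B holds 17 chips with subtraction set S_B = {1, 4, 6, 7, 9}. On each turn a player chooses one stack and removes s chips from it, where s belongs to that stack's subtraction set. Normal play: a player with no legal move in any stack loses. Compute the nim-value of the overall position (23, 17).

1

Stack A, S = {1, 3, 5, 6, 7}:
G(0) = 0
G(1) = mex{0} = 1
G(2) = mex{1} = 0
G(3) = mex{0,0} = 1
G(4) = mex{1,1} = 0
G(5) = mex{0,0,0} = 1
G(6) = mex{1,1,1,0} = 2
G(7) = mex{2,0,0,1,0} = 3
G(8) = mex{3,1,1,0,1} = 2
G(9) = mex{2,2,0,1,0} = 3
G(10) = mex{3,3,1,0,1} = 2
G(11) = mex{2,2,2,1,0} = 3
G(12) = mex{3,3,3,2,1} = 0
G(13) = mex{0,2,2,3,2} = 1
G(14) = mex{1,3,3,2,3} = 0
G(15) = mex{0,0,2,3,2} = 1
G(16) = mex{1,1,3,2,3} = 0
G(17) = mex{0,0,0,3,2} = 1
G(18) = mex{1,1,1,0,3} = 2
G(19) = mex{2,0,0,1,0} = 3
G(20) = mex{3,1,1,0,1} = 2
G(21) = mex{2,2,0,1,0} = 3
G(22) = mex{3,3,1,0,1} = 2
G(23) = mex{2,2,2,1,0} = 3
G_A(23) = 3.
Stack B, S = {1, 4, 6, 7, 9}:
n :  0  1  2  3  4  5  6  7  8  9 10 11 12 13 14 15 16 17
G :  0  1  0  1  2  0  1  2  3  2  0  1  2  0  1  0  1  2
G_B(17) = 2.
Combined Grundy value = 3 ⊕ 2 = 1.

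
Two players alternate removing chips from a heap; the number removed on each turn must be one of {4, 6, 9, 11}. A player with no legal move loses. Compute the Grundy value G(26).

n :  0  1  2  3  4  5  6  7  8  9 10 11 12 13 14 15 16 17 18 19 20 21 22 23 24 25 26
G :  0  0  0  0  1  1  1  1  2  2  2  2  3  3  3  0  0  0  0  1  1  1  1  2  2  2  2

2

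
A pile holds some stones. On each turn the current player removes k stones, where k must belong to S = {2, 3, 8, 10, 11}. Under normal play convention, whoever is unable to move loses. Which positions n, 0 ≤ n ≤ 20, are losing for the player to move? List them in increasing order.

0, 1, 5, 6, 18, 19

n :  0  1  2  3  4  5  6  7  8  9 10 11 12 13 14 15 16 17 18 19 20
G :  0  0  1  1  2  0  0  1  1  2  2  3  3  4  4  5  2  3  0  0  1
P-positions are exactly the n with G(n) = 0.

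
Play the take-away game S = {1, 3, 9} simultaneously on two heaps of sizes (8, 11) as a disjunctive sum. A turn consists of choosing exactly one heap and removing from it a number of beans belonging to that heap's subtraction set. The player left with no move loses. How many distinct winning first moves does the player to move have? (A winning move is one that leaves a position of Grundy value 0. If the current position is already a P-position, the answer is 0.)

5

All heaps use S = {1, 3, 9}:
G(0) = 0
G(1) = mex{0} = 1
G(2) = mex{1} = 0
G(3) = mex{0,0} = 1
G(4) = mex{1,1} = 0
G(5) = mex{0,0} = 1
G(6) = mex{1,1} = 0
G(7) = mex{0,0} = 1
G(8) = mex{1,1} = 0
G(9) = mex{0,0,0} = 1
G(10) = mex{1,1,1} = 0
G(11) = mex{0,0,0} = 1
Heap A: G(8) = 0.
Heap B: G(11) = 1.
Combined Grundy value = 0 ⊕ 1 = 1.
A winning move leaves total XOR = 0, i.e. changes one component's Grundy value g to g ⊕ X where X is the current total.
Heap A: need g' = 0⊕1 = 1. Options: 8−1→G=1, 8−3→G=1. Hits: 2.
Heap B: need g' = 1⊕1 = 0. Options: 11−1→G=0, 11−3→G=0, 11−9→G=0. Hits: 3.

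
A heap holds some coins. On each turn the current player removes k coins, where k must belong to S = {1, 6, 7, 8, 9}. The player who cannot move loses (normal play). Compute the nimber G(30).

G(0) = 0
G(1) = mex{0} = 1
G(2) = mex{1} = 0
G(3) = mex{0} = 1
G(4) = mex{1} = 0
G(5) = mex{0} = 1
G(6) = mex{1,0} = 2
G(7) = mex{2,1,0} = 3
G(8) = mex{3,0,1,0} = 2
G(9) = mex{2,1,0,1,0} = 3
G(10) = mex{3,0,1,0,1} = 2
G(11) = mex{2,1,0,1,0} = 3
G(12) = mex{3,2,1,0,1} = 4
G(13) = mex{4,3,2,1,0} = 5
G(14) = mex{5,2,3,2,1} = 0
G(15) = mex{0,3,2,3,2} = 1
G(16) = mex{1,2,3,2,3} = 0
G(17) = mex{0,3,2,3,2} = 1
G(18) = mex{1,4,3,2,3} = 0
G(19) = mex{0,5,4,3,2} = 1
G(20) = mex{1,0,5,4,3} = 2
G(21) = mex{2,1,0,5,4} = 3
G(22) = mex{3,0,1,0,5} = 2
G(23) = mex{2,1,0,1,0} = 3
G(24) = mex{3,0,1,0,1} = 2
G(25) = mex{2,1,0,1,0} = 3
G(26) = mex{3,2,1,0,1} = 4
G(27) = mex{4,3,2,1,0} = 5
G(28) = mex{5,2,3,2,1} = 0
G(29) = mex{0,3,2,3,2} = 1
G(30) = mex{1,2,3,2,3} = 0

0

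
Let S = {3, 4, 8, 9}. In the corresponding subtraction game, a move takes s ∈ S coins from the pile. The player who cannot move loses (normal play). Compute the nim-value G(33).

3

n :  0  1  2  3  4  5  6  7  8  9 10 11 12 13 14 15 16 17 18 19 20 21 22 23 24 25 26 27 28 29 30 31 32 33
G :  0  0  0  1  1  1  2  0  2  3  1  3  0  0  0  1  1  1  2  0  2  3  1  3  0  0  0  1  1  1  2  0  2  3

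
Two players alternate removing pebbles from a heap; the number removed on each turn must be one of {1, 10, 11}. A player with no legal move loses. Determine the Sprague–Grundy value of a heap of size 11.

G(0) = 0
G(1) = mex{0} = 1
G(2) = mex{1} = 0
G(3) = mex{0} = 1
G(4) = mex{1} = 0
G(5) = mex{0} = 1
G(6) = mex{1} = 0
G(7) = mex{0} = 1
G(8) = mex{1} = 0
G(9) = mex{0} = 1
G(10) = mex{1,0} = 2
G(11) = mex{2,1,0} = 3

3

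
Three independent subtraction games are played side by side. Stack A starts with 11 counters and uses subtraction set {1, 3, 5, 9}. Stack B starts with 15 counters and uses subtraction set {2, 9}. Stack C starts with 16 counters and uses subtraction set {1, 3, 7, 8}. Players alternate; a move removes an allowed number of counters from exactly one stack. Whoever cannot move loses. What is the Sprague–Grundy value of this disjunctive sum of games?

Stack A, S = {1, 3, 5, 9}:
n :  0  1  2  3  4  5  6  7  8  9 10 11
G :  0  1  0  1  0  1  0  1  0  1  0  1
G_A(11) = 1.
Stack B, S = {2, 9}:
G(0) = 0
G(1) = mex{} = 0
G(2) = mex{0} = 1
G(3) = mex{0} = 1
G(4) = mex{1} = 0
G(5) = mex{1} = 0
G(6) = mex{0} = 1
G(7) = mex{0} = 1
G(8) = mex{1} = 0
G(9) = mex{1,0} = 2
G(10) = mex{0,0} = 1
G(11) = mex{2,1} = 0
G(12) = mex{1,1} = 0
G(13) = mex{0,0} = 1
G(14) = mex{0,0} = 1
G(15) = mex{1,1} = 0
G_B(15) = 0.
Stack C, S = {1, 3, 7, 8}:
G(0) = 0
G(1) = mex{0} = 1
G(2) = mex{1} = 0
G(3) = mex{0,0} = 1
G(4) = mex{1,1} = 0
G(5) = mex{0,0} = 1
G(6) = mex{1,1} = 0
G(7) = mex{0,0,0} = 1
G(8) = mex{1,1,1,0} = 2
G(9) = mex{2,0,0,1} = 3
G(10) = mex{3,1,1,0} = 2
G(11) = mex{2,2,0,1} = 3
G(12) = mex{3,3,1,0} = 2
G(13) = mex{2,2,0,1} = 3
G(14) = mex{3,3,1,0} = 2
G(15) = mex{2,2,2,1} = 0
G(16) = mex{0,3,3,2} = 1
G_C(16) = 1.
Combined Grundy value = 1 ⊕ 0 ⊕ 1 = 0.

0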